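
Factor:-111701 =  - 19^1*5879^1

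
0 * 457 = 0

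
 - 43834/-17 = 2578 + 8/17 = 2578.47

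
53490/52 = 26745/26 = 1028.65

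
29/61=29/61 = 0.48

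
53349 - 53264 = 85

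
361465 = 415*871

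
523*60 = 31380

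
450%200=50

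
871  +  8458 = 9329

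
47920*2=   95840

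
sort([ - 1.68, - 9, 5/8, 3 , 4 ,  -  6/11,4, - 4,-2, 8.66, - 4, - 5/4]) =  [ - 9, - 4, - 4,  -  2, - 1.68,-5/4,-6/11 , 5/8,3, 4  ,  4 , 8.66]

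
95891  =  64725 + 31166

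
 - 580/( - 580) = 1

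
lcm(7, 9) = 63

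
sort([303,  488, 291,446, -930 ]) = [ - 930,291,303, 446,488] 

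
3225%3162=63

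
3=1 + 2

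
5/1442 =5/1442 =0.00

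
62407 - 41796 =20611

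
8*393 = 3144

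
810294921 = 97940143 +712354778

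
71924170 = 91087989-19163819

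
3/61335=1/20445 = 0.00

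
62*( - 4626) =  - 286812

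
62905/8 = 62905/8 = 7863.12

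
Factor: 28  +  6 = 2^1*17^1  =  34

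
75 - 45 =30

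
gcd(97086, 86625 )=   33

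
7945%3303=1339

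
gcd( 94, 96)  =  2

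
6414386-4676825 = 1737561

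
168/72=7/3= 2.33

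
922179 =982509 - 60330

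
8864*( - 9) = - 79776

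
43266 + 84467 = 127733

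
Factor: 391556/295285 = 484/365 = 2^2*5^( - 1 ) *11^2*73^(- 1 )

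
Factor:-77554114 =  - 2^1*11^1*23^1*153269^1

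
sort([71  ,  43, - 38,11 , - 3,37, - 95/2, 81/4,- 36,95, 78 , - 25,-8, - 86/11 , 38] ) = [ - 95/2,- 38,- 36, - 25, - 8,-86/11, - 3, 11, 81/4, 37, 38, 43, 71,  78, 95] 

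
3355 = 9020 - 5665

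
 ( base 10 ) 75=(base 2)1001011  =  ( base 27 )2l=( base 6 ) 203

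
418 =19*22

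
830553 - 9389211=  - 8558658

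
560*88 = 49280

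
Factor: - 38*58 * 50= - 110200 =-2^3 * 5^2 * 19^1  *29^1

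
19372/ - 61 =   -  19372/61 = - 317.57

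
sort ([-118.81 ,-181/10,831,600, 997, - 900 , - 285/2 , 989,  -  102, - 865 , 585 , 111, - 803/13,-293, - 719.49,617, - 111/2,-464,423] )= [  -  900 , - 865, - 719.49, - 464 , - 293 , - 285/2, - 118.81, - 102, - 803/13, - 111/2,-181/10,111, 423 , 585, 600,617, 831, 989, 997 ] 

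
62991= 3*20997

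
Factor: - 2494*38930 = -97091420 =- 2^2*5^1 * 17^1 * 29^1*43^1 * 229^1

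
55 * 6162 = 338910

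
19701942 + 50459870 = 70161812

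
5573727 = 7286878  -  1713151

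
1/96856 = 1/96856 = 0.00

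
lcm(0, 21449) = 0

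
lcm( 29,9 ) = 261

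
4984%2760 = 2224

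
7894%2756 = 2382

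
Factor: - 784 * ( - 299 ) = 234416 = 2^4 * 7^2 * 13^1*23^1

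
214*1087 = 232618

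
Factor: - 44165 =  - 5^1* 11^2*73^1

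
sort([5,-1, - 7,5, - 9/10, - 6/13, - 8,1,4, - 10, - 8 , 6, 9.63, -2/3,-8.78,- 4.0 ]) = [  -  10, - 8.78,  -  8, - 8, - 7,- 4.0,-1, - 9/10, - 2/3, - 6/13, 1 , 4,  5,5, 6,  9.63 ] 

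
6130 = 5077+1053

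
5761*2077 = 11965597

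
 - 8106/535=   -8106/535 = - 15.15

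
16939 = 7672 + 9267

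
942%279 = 105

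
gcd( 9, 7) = 1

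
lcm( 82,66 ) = 2706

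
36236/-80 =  - 9059/20  =  -452.95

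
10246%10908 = 10246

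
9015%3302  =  2411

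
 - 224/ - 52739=224/52739= 0.00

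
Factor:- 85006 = -2^1*19^1*2237^1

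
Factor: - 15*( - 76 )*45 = 2^2*3^3*5^2*19^1 = 51300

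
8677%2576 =949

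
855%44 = 19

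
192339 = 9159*21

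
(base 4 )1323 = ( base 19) 69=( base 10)123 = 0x7b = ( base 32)3r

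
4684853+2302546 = 6987399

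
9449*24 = 226776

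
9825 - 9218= 607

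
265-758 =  - 493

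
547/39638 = 547/39638=0.01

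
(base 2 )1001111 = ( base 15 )54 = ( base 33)2d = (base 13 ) 61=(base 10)79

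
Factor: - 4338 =-2^1*3^2*241^1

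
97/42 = 97/42 = 2.31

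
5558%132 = 14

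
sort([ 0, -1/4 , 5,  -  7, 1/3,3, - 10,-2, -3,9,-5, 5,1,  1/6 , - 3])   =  [ - 10,  -  7,  -  5,-3, - 3,-2 , - 1/4, 0,  1/6, 1/3,  1,3,  5, 5 , 9 ] 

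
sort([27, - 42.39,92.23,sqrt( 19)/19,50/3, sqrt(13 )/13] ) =[ - 42.39,sqrt( 19)/19,sqrt(13 )/13, 50/3, 27,92.23]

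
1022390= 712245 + 310145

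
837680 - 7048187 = - 6210507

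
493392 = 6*82232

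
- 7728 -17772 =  - 25500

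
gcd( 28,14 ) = 14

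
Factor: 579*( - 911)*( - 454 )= 2^1 * 3^1* 193^1*227^1 * 911^1= 239470926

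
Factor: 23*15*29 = 10005= 3^1*5^1*23^1*29^1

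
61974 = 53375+8599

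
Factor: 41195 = 5^1*7^1* 11^1*107^1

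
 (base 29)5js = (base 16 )12B0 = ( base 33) 4cw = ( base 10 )4784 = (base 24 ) 878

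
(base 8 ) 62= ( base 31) 1j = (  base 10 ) 50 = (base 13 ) 3b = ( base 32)1i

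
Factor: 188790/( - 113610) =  - 899/541 = - 29^1*31^1*541^( - 1)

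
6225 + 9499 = 15724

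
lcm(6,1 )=6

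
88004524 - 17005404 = 70999120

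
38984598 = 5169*7542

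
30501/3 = 10167 = 10167.00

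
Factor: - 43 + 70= 27 = 3^3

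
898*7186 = 6453028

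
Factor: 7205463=3^3 * 23^1*41^1 * 283^1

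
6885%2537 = 1811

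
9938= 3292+6646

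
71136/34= 2092 +4/17 = 2092.24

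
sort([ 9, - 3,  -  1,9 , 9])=[ - 3, - 1, 9 , 9, 9]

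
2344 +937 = 3281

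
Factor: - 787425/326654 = -2^( - 1)*3^1*5^2*10499^1*163327^(-1)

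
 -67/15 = -67/15 = - 4.47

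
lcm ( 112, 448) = 448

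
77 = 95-18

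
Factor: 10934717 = 503^1*21739^1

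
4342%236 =94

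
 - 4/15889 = -4/15889 = - 0.00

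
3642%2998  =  644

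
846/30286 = 423/15143 = 0.03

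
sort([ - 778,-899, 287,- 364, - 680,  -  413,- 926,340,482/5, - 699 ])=[ - 926, - 899, - 778, - 699, - 680, - 413, - 364,482/5,287,340 ] 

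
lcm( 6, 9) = 18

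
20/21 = 20/21 = 0.95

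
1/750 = 1/750 = 0.00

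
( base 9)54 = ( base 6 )121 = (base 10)49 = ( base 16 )31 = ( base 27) 1m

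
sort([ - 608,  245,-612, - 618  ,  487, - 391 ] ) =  [ - 618, - 612, - 608,- 391, 245, 487]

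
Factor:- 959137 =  - 137^1*7001^1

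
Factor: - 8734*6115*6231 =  - 2^1 *3^1*5^1*11^1*31^1*67^1*397^1*1223^1 = -332787802710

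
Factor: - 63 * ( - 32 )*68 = 2^7*3^2*7^1*17^1 = 137088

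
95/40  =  2 + 3/8  =  2.38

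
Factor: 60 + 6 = 66 = 2^1*3^1*11^1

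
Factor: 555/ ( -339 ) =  - 5^1*37^1*113^(  -  1 )  =  - 185/113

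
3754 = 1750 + 2004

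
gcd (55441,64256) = 1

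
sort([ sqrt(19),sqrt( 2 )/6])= [ sqrt(2 )/6,sqrt(19) ] 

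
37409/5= 7481 + 4/5 = 7481.80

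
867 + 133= 1000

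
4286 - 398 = 3888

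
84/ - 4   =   - 21/1  =  -21.00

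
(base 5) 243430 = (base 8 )22030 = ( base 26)DHA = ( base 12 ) 5420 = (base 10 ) 9240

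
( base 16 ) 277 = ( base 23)14A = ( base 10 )631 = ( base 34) IJ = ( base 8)1167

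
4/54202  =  2/27101 =0.00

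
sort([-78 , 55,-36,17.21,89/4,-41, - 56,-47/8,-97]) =[-97,  -  78, - 56,-41, - 36, - 47/8,17.21,89/4,55] 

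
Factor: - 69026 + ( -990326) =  - 2^3*7^1*18917^1=- 1059352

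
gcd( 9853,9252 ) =1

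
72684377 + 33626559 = 106310936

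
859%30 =19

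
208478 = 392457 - 183979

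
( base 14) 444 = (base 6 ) 3524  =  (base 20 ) 224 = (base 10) 844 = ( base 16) 34c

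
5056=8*632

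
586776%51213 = 23433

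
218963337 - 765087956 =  - 546124619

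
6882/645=2294/215 = 10.67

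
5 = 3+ 2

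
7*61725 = 432075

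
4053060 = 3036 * 1335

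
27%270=27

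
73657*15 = 1104855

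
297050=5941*50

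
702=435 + 267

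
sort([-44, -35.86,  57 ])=[  -  44, - 35.86, 57 ]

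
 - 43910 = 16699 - 60609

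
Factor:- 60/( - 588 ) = 5^1*7^( - 2) = 5/49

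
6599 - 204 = 6395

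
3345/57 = 1115/19 = 58.68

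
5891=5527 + 364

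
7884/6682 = 1 + 601/3341 = 1.18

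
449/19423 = 449/19423 = 0.02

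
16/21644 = 4/5411 = 0.00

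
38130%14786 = 8558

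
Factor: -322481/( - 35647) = 389/43 =43^( - 1 )*389^1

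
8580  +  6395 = 14975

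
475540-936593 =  - 461053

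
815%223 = 146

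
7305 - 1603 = 5702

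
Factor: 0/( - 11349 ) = 0^1 = 0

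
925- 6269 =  -5344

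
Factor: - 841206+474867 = -366339 = - 3^1*19^1*6427^1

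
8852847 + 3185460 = 12038307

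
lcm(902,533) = 11726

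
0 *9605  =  0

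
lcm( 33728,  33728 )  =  33728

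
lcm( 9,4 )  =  36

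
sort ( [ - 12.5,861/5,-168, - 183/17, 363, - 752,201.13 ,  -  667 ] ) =[ - 752, - 667, - 168, - 12.5, - 183/17,861/5,201.13, 363]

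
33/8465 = 33/8465 =0.00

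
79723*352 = 28062496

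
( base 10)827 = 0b1100111011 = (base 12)58B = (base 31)QL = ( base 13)4B8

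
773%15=8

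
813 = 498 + 315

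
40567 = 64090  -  23523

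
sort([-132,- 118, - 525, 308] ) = [ - 525, - 132, - 118,308]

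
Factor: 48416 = 2^5 * 17^1  *  89^1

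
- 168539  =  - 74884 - 93655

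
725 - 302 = 423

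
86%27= 5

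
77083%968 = 611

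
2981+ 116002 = 118983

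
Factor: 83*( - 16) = -2^4*83^1 = - 1328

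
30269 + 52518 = 82787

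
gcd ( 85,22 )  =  1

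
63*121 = 7623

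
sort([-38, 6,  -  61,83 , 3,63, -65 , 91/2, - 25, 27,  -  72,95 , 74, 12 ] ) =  [-72, - 65, - 61, - 38, - 25, 3, 6, 12, 27, 91/2,  63,  74,83, 95] 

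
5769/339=1923/113 = 17.02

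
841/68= 12+25/68 = 12.37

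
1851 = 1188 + 663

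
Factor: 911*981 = 893691 = 3^2 *109^1*911^1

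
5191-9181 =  - 3990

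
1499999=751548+748451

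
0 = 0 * ( - 308 ) 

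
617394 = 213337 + 404057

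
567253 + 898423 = 1465676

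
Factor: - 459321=-3^1 * 153107^1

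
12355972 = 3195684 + 9160288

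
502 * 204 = 102408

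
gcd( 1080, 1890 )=270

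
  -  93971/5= -18795 + 4/5=-18794.20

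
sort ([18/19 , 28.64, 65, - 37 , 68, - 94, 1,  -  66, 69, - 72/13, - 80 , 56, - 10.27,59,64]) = [ - 94, - 80,-66 , -37 ,  -  10.27 ,-72/13,18/19, 1,  28.64,56,59 , 64,65, 68, 69 ] 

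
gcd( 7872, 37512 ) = 24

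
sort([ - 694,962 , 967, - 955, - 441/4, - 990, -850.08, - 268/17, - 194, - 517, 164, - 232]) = [ - 990, - 955,-850.08,- 694, - 517, - 232, - 194, - 441/4, - 268/17,  164, 962, 967] 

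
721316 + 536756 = 1258072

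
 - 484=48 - 532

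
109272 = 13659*8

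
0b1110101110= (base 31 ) uc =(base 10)942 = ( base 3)1021220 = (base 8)1656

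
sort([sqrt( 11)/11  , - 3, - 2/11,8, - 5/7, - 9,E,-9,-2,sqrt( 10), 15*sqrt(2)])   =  [ - 9, - 9, - 3, - 2, - 5/7,  -  2/11, sqrt( 11)/11, E , sqrt( 10 ),8 , 15*sqrt( 2)]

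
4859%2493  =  2366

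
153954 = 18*8553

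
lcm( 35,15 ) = 105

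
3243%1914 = 1329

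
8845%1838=1493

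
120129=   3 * 40043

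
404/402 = 1  +  1/201 = 1.00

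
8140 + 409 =8549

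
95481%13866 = 12285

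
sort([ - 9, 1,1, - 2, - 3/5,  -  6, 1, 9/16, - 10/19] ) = [ - 9, - 6, - 2, - 3/5, - 10/19,9/16,1,1,1]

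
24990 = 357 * 70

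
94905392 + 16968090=111873482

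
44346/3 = 14782= 14782.00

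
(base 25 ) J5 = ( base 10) 480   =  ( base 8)740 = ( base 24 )k0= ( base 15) 220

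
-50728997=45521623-96250620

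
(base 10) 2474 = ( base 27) 3AH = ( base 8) 4652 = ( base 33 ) 28W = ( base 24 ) 472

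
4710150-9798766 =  - 5088616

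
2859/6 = 476 + 1/2 = 476.50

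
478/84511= 478/84511 =0.01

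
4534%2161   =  212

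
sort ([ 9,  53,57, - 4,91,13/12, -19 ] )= [-19, - 4,13/12, 9,53, 57, 91]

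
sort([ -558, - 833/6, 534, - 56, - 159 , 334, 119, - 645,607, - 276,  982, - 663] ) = [ - 663, - 645,-558, - 276 , - 159 , - 833/6 , - 56,119 , 334,534,607, 982]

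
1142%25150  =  1142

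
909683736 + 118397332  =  1028081068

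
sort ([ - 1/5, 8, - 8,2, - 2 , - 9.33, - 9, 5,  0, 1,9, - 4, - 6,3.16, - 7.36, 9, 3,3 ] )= [ - 9.33, - 9, - 8, - 7.36, - 6, - 4, - 2 , - 1/5, 0,1,2, 3,3, 3.16, 5 , 8,9 , 9]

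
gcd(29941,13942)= 1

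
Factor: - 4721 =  - 4721^1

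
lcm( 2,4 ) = 4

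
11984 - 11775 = 209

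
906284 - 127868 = 778416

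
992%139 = 19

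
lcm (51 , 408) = 408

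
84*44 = 3696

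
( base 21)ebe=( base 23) c32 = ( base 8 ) 14423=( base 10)6419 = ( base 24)b3b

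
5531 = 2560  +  2971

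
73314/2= 36657 = 36657.00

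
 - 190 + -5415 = -5605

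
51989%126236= 51989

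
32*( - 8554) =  - 273728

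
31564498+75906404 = 107470902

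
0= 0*4686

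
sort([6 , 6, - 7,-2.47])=[-7,  -  2.47,6, 6 ]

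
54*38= 2052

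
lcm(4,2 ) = 4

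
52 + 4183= 4235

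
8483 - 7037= 1446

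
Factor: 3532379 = 17^1 * 47^1*4421^1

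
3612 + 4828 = 8440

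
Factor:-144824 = -2^3*43^1*421^1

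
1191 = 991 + 200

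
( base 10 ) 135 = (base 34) 3x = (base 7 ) 252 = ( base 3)12000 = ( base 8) 207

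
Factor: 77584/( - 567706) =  - 2^3 *13^1 * 761^(  -  1)  =  - 104/761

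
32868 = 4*8217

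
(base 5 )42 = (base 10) 22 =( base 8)26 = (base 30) m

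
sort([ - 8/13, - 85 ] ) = [ - 85, - 8/13] 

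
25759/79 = 326 + 5/79 = 326.06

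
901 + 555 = 1456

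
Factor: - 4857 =-3^1*1619^1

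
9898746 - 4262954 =5635792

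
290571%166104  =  124467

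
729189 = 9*81021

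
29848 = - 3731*( - 8) 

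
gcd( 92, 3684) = 4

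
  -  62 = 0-62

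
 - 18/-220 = 9/110 = 0.08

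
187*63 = 11781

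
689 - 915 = -226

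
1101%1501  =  1101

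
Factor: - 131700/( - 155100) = 11^( - 1)*47^ ( - 1) *439^1 = 439/517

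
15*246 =3690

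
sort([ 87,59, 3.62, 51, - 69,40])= [ -69, 3.62 , 40, 51 , 59,87]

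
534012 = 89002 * 6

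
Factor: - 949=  - 13^1*73^1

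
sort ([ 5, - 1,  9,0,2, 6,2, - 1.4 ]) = [ - 1.4, - 1,0, 2, 2,5,6,9 ] 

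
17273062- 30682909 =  - 13409847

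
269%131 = 7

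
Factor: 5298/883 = 2^1*3^1 = 6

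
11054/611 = 11054/611= 18.09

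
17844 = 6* 2974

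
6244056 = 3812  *1638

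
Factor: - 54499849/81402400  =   - 2^ ( - 5 ) * 5^ ( - 2) * 97^(-1)*1049^(- 1 )*2789^1*19541^1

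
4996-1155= 3841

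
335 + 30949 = 31284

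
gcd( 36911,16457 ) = 7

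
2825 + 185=3010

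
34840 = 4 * 8710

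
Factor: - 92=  - 2^2 * 23^1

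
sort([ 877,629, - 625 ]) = [ - 625, 629, 877 ]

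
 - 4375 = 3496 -7871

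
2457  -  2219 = 238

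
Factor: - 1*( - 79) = 79^1 = 79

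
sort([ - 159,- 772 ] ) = [  -  772, - 159]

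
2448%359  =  294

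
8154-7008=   1146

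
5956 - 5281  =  675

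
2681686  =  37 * 72478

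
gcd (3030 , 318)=6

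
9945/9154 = 9945/9154 = 1.09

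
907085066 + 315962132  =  1223047198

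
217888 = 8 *27236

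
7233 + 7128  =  14361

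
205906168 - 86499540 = 119406628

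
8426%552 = 146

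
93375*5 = 466875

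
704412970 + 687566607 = 1391979577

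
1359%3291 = 1359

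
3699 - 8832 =- 5133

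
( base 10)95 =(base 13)74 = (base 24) 3n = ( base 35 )2p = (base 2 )1011111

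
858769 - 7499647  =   - 6640878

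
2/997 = 2/997=0.00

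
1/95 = 1/95 = 0.01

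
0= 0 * 36937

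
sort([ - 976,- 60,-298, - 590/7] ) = [ - 976  , -298, - 590/7, - 60]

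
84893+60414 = 145307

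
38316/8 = 9579/2 = 4789.50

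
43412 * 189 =8204868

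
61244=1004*61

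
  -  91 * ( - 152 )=13832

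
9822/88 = 111 + 27/44 = 111.61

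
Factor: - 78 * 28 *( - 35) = 2^3 * 3^1* 5^1* 7^2*13^1 = 76440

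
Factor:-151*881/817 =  - 19^( - 1) *43^ ( - 1)*151^1* 881^1  =  - 133031/817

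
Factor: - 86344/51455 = -344/205  =  - 2^3*5^ (-1)*41^ ( -1)*43^1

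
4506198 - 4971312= - 465114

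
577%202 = 173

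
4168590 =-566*( - 7365)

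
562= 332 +230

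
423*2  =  846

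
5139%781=453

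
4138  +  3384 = 7522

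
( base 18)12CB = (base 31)6UB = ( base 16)1a33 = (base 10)6707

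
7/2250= 7/2250  =  0.00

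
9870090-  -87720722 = 97590812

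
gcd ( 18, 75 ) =3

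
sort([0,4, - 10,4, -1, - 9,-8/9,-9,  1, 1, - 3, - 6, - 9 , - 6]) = [-10, - 9,  -  9, - 9,-6, - 6, - 3,- 1, - 8/9 , 0, 1,1,4, 4]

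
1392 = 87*16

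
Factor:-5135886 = -2^1*3^4 * 7^2 *647^1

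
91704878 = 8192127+83512751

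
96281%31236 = 2573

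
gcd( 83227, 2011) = 1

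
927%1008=927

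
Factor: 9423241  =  53^1*177797^1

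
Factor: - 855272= - 2^3 * 11^1 * 9719^1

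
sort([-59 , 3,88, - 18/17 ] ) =[ - 59, - 18/17,3,88] 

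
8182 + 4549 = 12731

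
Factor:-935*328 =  -2^3*5^1*11^1 * 17^1*41^1 = - 306680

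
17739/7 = 17739/7 = 2534.14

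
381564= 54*7066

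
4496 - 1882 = 2614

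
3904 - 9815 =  - 5911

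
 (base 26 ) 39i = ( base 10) 2280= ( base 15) A20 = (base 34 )1X2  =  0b100011101000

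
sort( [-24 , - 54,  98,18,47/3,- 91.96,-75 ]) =[  -  91.96,  -  75,-54, - 24,47/3,18,98 ] 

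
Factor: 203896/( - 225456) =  - 2^( - 1 )*3^( - 1)*61^( - 1)* 331^1 = - 331/366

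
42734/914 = 21367/457 =46.75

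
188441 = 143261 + 45180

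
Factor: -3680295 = -3^1*5^1*73^1 * 3361^1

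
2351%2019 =332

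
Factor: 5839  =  5839^1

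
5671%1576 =943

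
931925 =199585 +732340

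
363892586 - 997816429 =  - 633923843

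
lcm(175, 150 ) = 1050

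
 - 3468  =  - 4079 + 611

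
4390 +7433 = 11823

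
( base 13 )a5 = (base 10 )135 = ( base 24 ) 5f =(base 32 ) 47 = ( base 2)10000111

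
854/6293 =122/899 = 0.14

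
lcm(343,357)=17493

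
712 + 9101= 9813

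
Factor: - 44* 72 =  - 3168 = - 2^5 * 3^2*11^1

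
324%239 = 85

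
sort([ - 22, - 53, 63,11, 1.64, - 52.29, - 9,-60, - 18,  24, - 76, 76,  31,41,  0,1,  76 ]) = [ - 76,-60, - 53, - 52.29, - 22,  -  18, - 9,0,  1,1.64,11,24, 31,41, 63,76,76 ]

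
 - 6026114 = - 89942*67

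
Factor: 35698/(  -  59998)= - 17849/29999 = - 13^1 * 131^( - 1) * 229^( - 1)*1373^1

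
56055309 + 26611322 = 82666631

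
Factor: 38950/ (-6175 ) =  - 82/13 =-2^1*13^( - 1)*41^1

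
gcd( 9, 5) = 1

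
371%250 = 121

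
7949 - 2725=5224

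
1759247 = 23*76489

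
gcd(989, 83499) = 1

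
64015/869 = 64015/869 = 73.67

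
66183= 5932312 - 5866129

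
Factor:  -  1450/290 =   -  5 = -5^1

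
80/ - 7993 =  - 1 + 7913/7993= - 0.01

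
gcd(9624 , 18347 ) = 1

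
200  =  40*5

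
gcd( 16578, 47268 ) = 18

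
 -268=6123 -6391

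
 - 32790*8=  - 262320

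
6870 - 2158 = 4712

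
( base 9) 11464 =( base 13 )3652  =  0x1df8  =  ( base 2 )1110111111000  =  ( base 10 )7672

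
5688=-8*(-711) 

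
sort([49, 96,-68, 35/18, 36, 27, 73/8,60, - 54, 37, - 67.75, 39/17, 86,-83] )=[ - 83 , - 68,-67.75, - 54, 35/18, 39/17,73/8, 27, 36, 37,49,60, 86,96]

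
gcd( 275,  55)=55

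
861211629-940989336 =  - 79777707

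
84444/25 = 84444/25 = 3377.76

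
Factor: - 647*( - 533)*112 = 2^4*7^1 * 13^1*41^1*647^1 = 38623312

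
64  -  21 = 43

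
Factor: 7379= 47^1*157^1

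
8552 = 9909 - 1357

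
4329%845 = 104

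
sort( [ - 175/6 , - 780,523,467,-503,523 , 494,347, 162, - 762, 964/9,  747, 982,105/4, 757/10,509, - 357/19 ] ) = [ - 780, -762, - 503, - 175/6, - 357/19, 105/4 , 757/10,964/9,162, 347,467,  494  ,  509, 523, 523, 747 , 982 ] 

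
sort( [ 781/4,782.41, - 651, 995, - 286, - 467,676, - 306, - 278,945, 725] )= [ - 651,  -  467,-306, - 286, - 278, 781/4,676, 725, 782.41,945,995] 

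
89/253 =89/253 =0.35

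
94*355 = 33370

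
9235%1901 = 1631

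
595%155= 130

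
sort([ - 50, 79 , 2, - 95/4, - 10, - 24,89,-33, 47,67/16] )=[ - 50 ,-33, - 24, - 95/4 , - 10 , 2,  67/16,47 , 79,  89] 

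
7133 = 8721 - 1588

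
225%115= 110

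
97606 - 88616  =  8990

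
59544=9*6616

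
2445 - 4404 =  - 1959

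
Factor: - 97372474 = -2^1*48686237^1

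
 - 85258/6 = - 42629/3 = - 14209.67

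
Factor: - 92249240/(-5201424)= 2^( - 1 ) * 3^(- 2 )*5^1*41^( - 1 )*769^1*881^(  -  1)*2999^1= 11531155/650178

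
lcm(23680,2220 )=71040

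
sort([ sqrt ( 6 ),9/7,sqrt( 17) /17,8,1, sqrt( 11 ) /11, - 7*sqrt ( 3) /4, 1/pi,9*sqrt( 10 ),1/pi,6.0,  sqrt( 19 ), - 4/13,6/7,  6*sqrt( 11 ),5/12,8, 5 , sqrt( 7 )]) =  [ - 7*sqrt (3)/4,- 4/13,sqrt( 17 )/17, sqrt(11 ) /11, 1/pi,1/pi,5/12,6/7, 1, 9/7, sqrt ( 6), sqrt( 7),  sqrt( 19 ), 5, 6.0, 8 , 8,6 * sqrt(11 ), 9  *  sqrt( 10 )]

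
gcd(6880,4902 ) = 86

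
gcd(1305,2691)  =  9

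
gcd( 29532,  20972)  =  428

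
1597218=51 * 31318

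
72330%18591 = 16557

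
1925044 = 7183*268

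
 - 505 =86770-87275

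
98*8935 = 875630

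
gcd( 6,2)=2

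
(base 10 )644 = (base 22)176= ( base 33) jh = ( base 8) 1204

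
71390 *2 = 142780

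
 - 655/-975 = 131/195=0.67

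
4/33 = 4/33 = 0.12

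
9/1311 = 3/437= 0.01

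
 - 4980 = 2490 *( - 2)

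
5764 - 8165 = -2401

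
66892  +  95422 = 162314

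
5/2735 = 1/547 = 0.00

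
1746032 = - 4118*(  -  424 ) 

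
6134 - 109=6025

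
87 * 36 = 3132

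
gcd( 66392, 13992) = 8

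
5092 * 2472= 12587424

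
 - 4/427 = -4/427  =  - 0.01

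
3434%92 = 30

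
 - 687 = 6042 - 6729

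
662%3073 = 662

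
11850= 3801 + 8049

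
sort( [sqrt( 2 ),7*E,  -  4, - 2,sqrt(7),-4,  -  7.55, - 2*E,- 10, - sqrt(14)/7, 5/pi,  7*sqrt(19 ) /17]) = [ - 10, - 7.55, - 2*E, - 4, - 4, - 2, - sqrt(14 ) /7,sqrt ( 2), 5/pi,7*sqrt( 19)/17,sqrt(7),7*E ]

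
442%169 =104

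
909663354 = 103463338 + 806200016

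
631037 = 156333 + 474704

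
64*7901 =505664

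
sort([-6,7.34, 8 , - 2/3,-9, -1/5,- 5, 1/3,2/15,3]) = [-9, - 6,-5, - 2/3,-1/5,2/15,  1/3,3,7.34,8 ] 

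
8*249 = 1992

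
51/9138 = 17/3046 = 0.01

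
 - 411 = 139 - 550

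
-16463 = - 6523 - 9940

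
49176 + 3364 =52540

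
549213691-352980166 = 196233525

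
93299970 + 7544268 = 100844238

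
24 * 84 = 2016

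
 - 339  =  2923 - 3262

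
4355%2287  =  2068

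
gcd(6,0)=6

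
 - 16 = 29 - 45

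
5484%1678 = 450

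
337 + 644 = 981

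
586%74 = 68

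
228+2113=2341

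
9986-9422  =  564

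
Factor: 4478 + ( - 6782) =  - 2304=- 2^8*3^2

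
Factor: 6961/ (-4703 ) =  - 4703^(  -  1)*6961^1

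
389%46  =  21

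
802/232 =401/116   =  3.46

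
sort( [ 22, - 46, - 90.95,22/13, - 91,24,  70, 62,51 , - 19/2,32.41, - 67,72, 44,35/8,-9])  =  [ - 91, - 90.95, -67,  -  46,  -  19/2 , - 9,22/13 , 35/8,22,  24,32.41, 44,51,62 , 70,72]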